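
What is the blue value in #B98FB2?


Color: #B98FB2
R = B9 = 185
G = 8F = 143
B = B2 = 178
Blue = 178


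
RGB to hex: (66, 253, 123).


R = 66 → 42 (hex)
G = 253 → FD (hex)
B = 123 → 7B (hex)
Hex = #42FD7B


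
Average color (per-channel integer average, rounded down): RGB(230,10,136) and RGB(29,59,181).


Midpoint: each channel = ⌊(C₁+C₂)/2⌋
R: ⌊(230+29)/2⌋ = 129
G: ⌊(10+59)/2⌋ = 34
B: ⌊(136+181)/2⌋ = 158
= RGB(129, 34, 158)


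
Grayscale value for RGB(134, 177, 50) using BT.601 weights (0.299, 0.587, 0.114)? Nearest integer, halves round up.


Gray = 0.299×R + 0.587×G + 0.114×B
Gray = 0.299×134 + 0.587×177 + 0.114×50
Gray = 40.066 + 103.899 + 5.700
Gray = 149.665 → round half up → 150
Gray = 150


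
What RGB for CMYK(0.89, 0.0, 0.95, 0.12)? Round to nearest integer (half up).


R = 255 × (1-C) × (1-K) = 255 × 0.11 × 0.88 = 24.684 → 25
G = 255 × (1-M) × (1-K) = 255 × 1.00 × 0.88 = 224.4 → 224
B = 255 × (1-Y) × (1-K) = 255 × 0.05 × 0.88 = 11.22 → 11
= RGB(25, 224, 11)


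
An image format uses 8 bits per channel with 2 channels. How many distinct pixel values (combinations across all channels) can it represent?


Total bits = 8 bits/channel × 2 channels = 16 bits
Distinct pixel values = 2^16
= 65,536 pixel values


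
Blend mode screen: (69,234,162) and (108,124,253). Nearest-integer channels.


Screen: C = 255 - (255-A)×(255-B)/255, rounded to nearest integer
R: 255 - (255-69)×(255-108)/255 = 255 - 27342/255 ≈ 255 - 107.224 = 147.776 → 148
G: 255 - (255-234)×(255-124)/255 = 255 - 2751/255 ≈ 255 - 10.788 = 244.212 → 244
B: 255 - (255-162)×(255-253)/255 = 255 - 186/255 ≈ 255 - 0.729 = 254.271 → 254
= RGB(148, 244, 254)


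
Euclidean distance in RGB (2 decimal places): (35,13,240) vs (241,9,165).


d = √[(R₁-R₂)² + (G₁-G₂)² + (B₁-B₂)²]
d = √[(35-241)² + (13-9)² + (240-165)²]
d = √[42436 + 16 + 5625]
d = √48077
d ≈ 219.26


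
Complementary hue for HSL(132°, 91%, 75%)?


Complement = opposite side of color wheel = hue + 180°
H' = (132 + 180) mod 360 = 312°
S and L unchanged.
= HSL(312°, 91%, 75%)


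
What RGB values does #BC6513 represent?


BC → 188 (R)
65 → 101 (G)
13 → 19 (B)
= RGB(188, 101, 19)


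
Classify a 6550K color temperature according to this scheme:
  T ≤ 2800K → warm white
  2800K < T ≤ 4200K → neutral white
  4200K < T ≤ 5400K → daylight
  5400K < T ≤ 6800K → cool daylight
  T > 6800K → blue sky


Temperature: 6550K
5400K < 6550K ≤ 6800K → cool daylight
Classification: cool daylight


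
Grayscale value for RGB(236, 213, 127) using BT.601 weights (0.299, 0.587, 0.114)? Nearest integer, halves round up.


Gray = 0.299×R + 0.587×G + 0.114×B
Gray = 0.299×236 + 0.587×213 + 0.114×127
Gray = 70.564 + 125.031 + 14.478
Gray = 210.073 → round half up → 210
Gray = 210


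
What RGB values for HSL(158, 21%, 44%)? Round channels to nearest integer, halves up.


H=158°, S=0.21, L=0.44
C = (1-|2L-1|)×S = (1-|-0.12|)×0.21 = 0.1848
H' = H/60 = 158/60 ≈ 2.6333; X = C×(1-|H' mod 2 - 1|) = 0.11704
m = L - C/2 = 0.44 - 0.0924 = 0.3476
Sector ⌊H'⌋ = 2 → (R',G',B') = (0.0, 0.1848, 0.11704)
RGB = ((R'+m)×255, (G'+m)×255, (B'+m)×255) = (88.638, 135.762, 118.4832)
Round half up → RGB(89, 136, 118)


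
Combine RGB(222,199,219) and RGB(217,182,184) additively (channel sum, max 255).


Additive: each channel = min(255, C₁+C₂)
R: 222+217 = 439 → 255
G: 199+182 = 381 → 255
B: 219+184 = 403 → 255
= RGB(255, 255, 255)


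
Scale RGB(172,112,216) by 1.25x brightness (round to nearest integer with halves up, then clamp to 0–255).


Multiply each channel by 1.25, round half up, clamp to [0, 255]
R: 172×1.25 = 215
G: 112×1.25 = 140
B: 216×1.25 = 270 → clamp → 255
= RGB(215, 140, 255)


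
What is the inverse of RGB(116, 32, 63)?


Invert: (255-R, 255-G, 255-B)
R: 255-116 = 139
G: 255-32 = 223
B: 255-63 = 192
= RGB(139, 223, 192)


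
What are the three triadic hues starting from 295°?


Triadic: equally spaced at 120° intervals
H1 = 295°
H2 = (295 + 120) mod 360 = 55°
H3 = (295 + 240) mod 360 = 175°
Triadic = 295°, 55°, 175°


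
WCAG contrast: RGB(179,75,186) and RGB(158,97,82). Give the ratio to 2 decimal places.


Linearize each sRGB channel c=v/255: c/12.92 if c ≤ 0.04045 else ((c+0.055)/1.055)^2.4
L = 0.2126×R_lin + 0.7152×G_lin + 0.0722×B_lin
Color 1 (179,75,186):
  R=179: 179/255≈0.7020 > 0.04045 → ((0.7020+0.055)/1.055)^2.4 ≈ 0.45079
  G=75: 75/255≈0.2941 > 0.04045 → ((0.2941+0.055)/1.055)^2.4 ≈ 0.07036
  B=186: 186/255≈0.7294 > 0.04045 → ((0.7294+0.055)/1.055)^2.4 ≈ 0.49102
  L1 = 0.2126×0.45079 + 0.7152×0.07036 + 0.0722×0.49102 ≈ 0.18161
Color 2 (158,97,82):
  R=158: 158/255≈0.6196 > 0.04045 → ((0.6196+0.055)/1.055)^2.4 ≈ 0.34191
  G=97: 97/255≈0.3804 > 0.04045 → ((0.3804+0.055)/1.055)^2.4 ≈ 0.11954
  B=82: 82/255≈0.3216 > 0.04045 → ((0.3216+0.055)/1.055)^2.4 ≈ 0.08438
  L2 = 0.2126×0.34191 + 0.7152×0.11954 + 0.0722×0.08438 ≈ 0.16428
Lighter = 0.18161, Darker = 0.16428
Ratio = (L_lighter + 0.05) / (L_darker + 0.05)
Ratio = (0.18161 + 0.05) / (0.16428 + 0.05) = 0.23161 / 0.21428 ≈ 1.0809
Ratio ≈ 1.08:1


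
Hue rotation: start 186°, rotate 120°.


New hue = (H + rotation) mod 360
New hue = (186 + 120) mod 360
= 306 mod 360
= 306°


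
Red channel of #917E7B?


Color: #917E7B
R = 91 = 145
G = 7E = 126
B = 7B = 123
Red = 145


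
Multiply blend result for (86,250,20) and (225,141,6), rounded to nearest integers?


Multiply: C = A×B/255, rounded to nearest integer
R: 86×225/255 = 19350/255 ≈ 75.882 → 76
G: 250×141/255 = 35250/255 ≈ 138.235 → 138
B: 20×6/255 = 120/255 ≈ 0.471 → 0
= RGB(76, 138, 0)


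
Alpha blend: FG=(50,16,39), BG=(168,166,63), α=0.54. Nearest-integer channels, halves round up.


C = α×F + (1-α)×B, with 1-α = 0.46
R: 0.54×50 + 0.46×168 = 27.00 + 77.28 = 104.28 → 104
G: 0.54×16 + 0.46×166 = 8.64 + 76.36 = 85.00 → 85
B: 0.54×39 + 0.46×63 = 21.06 + 28.98 = 50.04 → 50
= RGB(104, 85, 50)


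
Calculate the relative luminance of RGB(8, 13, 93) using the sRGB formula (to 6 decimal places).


Linearize each channel (sRGB transfer function): c = v/255; c_lin = c/12.92 if c ≤ 0.04045, else ((c+0.055)/1.055)^2.4
  R: 8/255 ≈ 0.031373 ≤ 0.04045 → 0.031373/12.92 ≈ 0.002428
  G: 13/255 ≈ 0.050980 > 0.04045 → ((0.050980+0.055)/1.055)^2.4 ≈ 0.004025
  B: 93/255 ≈ 0.364706 > 0.04045 → ((0.364706+0.055)/1.055)^2.4 ≈ 0.109462
R_lin = 0.002428, G_lin = 0.004025, B_lin = 0.109462
L = 0.2126×R + 0.7152×G + 0.0722×B
L = 0.2126×0.002428 + 0.7152×0.004025 + 0.0722×0.109462
L ≈ 0.011298


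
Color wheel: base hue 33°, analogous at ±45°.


Base hue: 33°
Left analog: (33 - 45) mod 360 = 348°
Right analog: (33 + 45) mod 360 = 78°
Analogous hues = 348° and 78°


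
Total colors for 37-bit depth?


Colors = 2^bits = 2^37
= 137,438,953,472 colors


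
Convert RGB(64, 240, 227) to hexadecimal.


R = 64 → 40 (hex)
G = 240 → F0 (hex)
B = 227 → E3 (hex)
Hex = #40F0E3


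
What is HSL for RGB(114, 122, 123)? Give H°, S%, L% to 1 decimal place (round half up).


Normalize: R'=114/255≈0.4471, G'=122/255≈0.4784, B'=123/255≈0.4824
Max=123/255, Min=114/255, Δ=Max-Min=9/255
L = (Max+Min)/2 = (123+114)/510 = 237/510 = 0.46470… → L = 46.5%
L ≤ 0.5 → S = Δ/(Max+Min) = 9/(123+114) = 9/237 = 0.03797… → S = 3.8%
(the 1/255 factors cancel in S and H, so raw channel differences can be used)
Max is B' → H = 60 × ((R-G)/Δ + 4) = 60 × ((114-122)/9 + 4)
  -8/9 + 4 = -0.8888… + 4 = 3.1111…
  H = 60 × 3.1111… = 186.666…° → H = 186.7°
= HSL(186.7°, 3.8%, 46.5%)


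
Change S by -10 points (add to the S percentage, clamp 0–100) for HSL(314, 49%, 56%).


Original S = 49%
Adjustment = -10 percentage points
New S = 49 + (-10) = 39
Clamp to [0, 100] → 39
= HSL(314°, 39%, 56%)


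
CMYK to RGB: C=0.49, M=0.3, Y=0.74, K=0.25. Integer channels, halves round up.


R = 255 × (1-C) × (1-K) = 255 × 0.51 × 0.75 = 97.5375 → 98
G = 255 × (1-M) × (1-K) = 255 × 0.70 × 0.75 = 133.875 → 134
B = 255 × (1-Y) × (1-K) = 255 × 0.26 × 0.75 = 49.725 → 50
= RGB(98, 134, 50)


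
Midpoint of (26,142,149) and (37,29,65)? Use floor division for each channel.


Midpoint: each channel = ⌊(C₁+C₂)/2⌋
R: ⌊(26+37)/2⌋ = 31
G: ⌊(142+29)/2⌋ = 85
B: ⌊(149+65)/2⌋ = 107
= RGB(31, 85, 107)


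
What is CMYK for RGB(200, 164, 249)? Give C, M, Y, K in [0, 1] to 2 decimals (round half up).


R'=200/255≈0.7843, G'=164/255≈0.6431, B'=249/255≈0.9765
K = 1 - max(R',G',B') = 1 - 249/255 = 6/255 = 0.02352… → 0.02
(1-R'-K)/(1-K) simplifies to (max-R)/max with max = 249:
C = (249-200)/249 = 49/249 = 0.19678… → 0.20
M = (249-164)/249 = 85/249 = 0.34136… → 0.34
Y = (249-249)/249 = 0/249 = 0 → 0.00
= CMYK(0.20, 0.34, 0.00, 0.02)


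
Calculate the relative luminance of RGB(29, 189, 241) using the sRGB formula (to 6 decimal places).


Linearize each channel (sRGB transfer function): c = v/255; c_lin = c/12.92 if c ≤ 0.04045, else ((c+0.055)/1.055)^2.4
  R: 29/255 ≈ 0.113725 > 0.04045 → ((0.113725+0.055)/1.055)^2.4 ≈ 0.012286
  G: 189/255 ≈ 0.741176 > 0.04045 → ((0.741176+0.055)/1.055)^2.4 ≈ 0.508881
  B: 241/255 ≈ 0.945098 > 0.04045 → ((0.945098+0.055)/1.055)^2.4 ≈ 0.879622
R_lin = 0.012286, G_lin = 0.508881, B_lin = 0.879622
L = 0.2126×R + 0.7152×G + 0.0722×B
L = 0.2126×0.012286 + 0.7152×0.508881 + 0.0722×0.879622
L ≈ 0.430073


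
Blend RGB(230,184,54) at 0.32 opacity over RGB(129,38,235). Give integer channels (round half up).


C = α×F + (1-α)×B, with 1-α = 0.68
R: 0.32×230 + 0.68×129 = 73.60 + 87.72 = 161.32 → 161
G: 0.32×184 + 0.68×38 = 58.88 + 25.84 = 84.72 → 85
B: 0.32×54 + 0.68×235 = 17.28 + 159.80 = 177.08 → 177
= RGB(161, 85, 177)


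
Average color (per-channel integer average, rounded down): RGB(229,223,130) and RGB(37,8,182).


Midpoint: each channel = ⌊(C₁+C₂)/2⌋
R: ⌊(229+37)/2⌋ = 133
G: ⌊(223+8)/2⌋ = 115
B: ⌊(130+182)/2⌋ = 156
= RGB(133, 115, 156)


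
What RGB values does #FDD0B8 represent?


FD → 253 (R)
D0 → 208 (G)
B8 → 184 (B)
= RGB(253, 208, 184)


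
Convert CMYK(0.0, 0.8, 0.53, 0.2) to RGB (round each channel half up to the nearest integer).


R = 255 × (1-C) × (1-K) = 255 × 1.00 × 0.80 = 204
G = 255 × (1-M) × (1-K) = 255 × 0.20 × 0.80 = 40.8 → 41
B = 255 × (1-Y) × (1-K) = 255 × 0.47 × 0.80 = 95.88 → 96
= RGB(204, 41, 96)


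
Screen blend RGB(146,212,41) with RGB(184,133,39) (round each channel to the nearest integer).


Screen: C = 255 - (255-A)×(255-B)/255, rounded to nearest integer
R: 255 - (255-146)×(255-184)/255 = 255 - 7739/255 ≈ 255 - 30.349 = 224.651 → 225
G: 255 - (255-212)×(255-133)/255 = 255 - 5246/255 ≈ 255 - 20.573 = 234.427 → 234
B: 255 - (255-41)×(255-39)/255 = 255 - 46224/255 ≈ 255 - 181.271 = 73.729 → 74
= RGB(225, 234, 74)


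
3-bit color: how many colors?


Colors = 2^bits = 2^3
= 8 colors


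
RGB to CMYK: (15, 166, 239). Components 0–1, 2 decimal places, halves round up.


R'=15/255≈0.0588, G'=166/255≈0.6510, B'=239/255≈0.9373
K = 1 - max(R',G',B') = 1 - 239/255 = 16/255 = 0.06274… → 0.06
(1-R'-K)/(1-K) simplifies to (max-R)/max with max = 239:
C = (239-15)/239 = 224/239 = 0.93723… → 0.94
M = (239-166)/239 = 73/239 = 0.30543… → 0.31
Y = (239-239)/239 = 0/239 = 0 → 0.00
= CMYK(0.94, 0.31, 0.00, 0.06)


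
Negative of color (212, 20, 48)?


Invert: (255-R, 255-G, 255-B)
R: 255-212 = 43
G: 255-20 = 235
B: 255-48 = 207
= RGB(43, 235, 207)


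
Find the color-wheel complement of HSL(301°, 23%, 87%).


Complement = opposite side of color wheel = hue + 180°
H' = (301 + 180) mod 360 = 121°
S and L unchanged.
= HSL(121°, 23%, 87%)


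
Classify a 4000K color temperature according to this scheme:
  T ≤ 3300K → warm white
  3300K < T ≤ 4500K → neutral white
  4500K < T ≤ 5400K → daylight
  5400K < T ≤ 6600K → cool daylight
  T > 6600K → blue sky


Temperature: 4000K
3300K < 4000K ≤ 4500K → neutral white
Classification: neutral white


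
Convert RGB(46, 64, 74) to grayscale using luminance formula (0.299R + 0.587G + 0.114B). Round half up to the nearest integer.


Gray = 0.299×R + 0.587×G + 0.114×B
Gray = 0.299×46 + 0.587×64 + 0.114×74
Gray = 13.754 + 37.568 + 8.436
Gray = 59.758 → round half up → 60
Gray = 60


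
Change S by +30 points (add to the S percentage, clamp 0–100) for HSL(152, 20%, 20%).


Original S = 20%
Adjustment = +30 percentage points
New S = 20 + (30) = 50
Clamp to [0, 100] → 50
= HSL(152°, 50%, 20%)


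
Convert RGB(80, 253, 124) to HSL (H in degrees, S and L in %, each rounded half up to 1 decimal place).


Normalize: R'=80/255≈0.3137, G'=253/255≈0.9922, B'=124/255≈0.4863
Max=253/255, Min=80/255, Δ=Max-Min=173/255
L = (Max+Min)/2 = (253+80)/510 = 333/510 = 0.65294… → L = 65.3%
L > 0.5 → S = Δ/(2-Max-Min) = 173/(510-253-80) = 173/177 = 0.97740… → S = 97.7%
(the 1/255 factors cancel in S and H, so raw channel differences can be used)
Max is G' → H = 60 × ((B-R)/Δ + 2) = 60 × ((124-80)/173 + 2)
  44/173 + 2 = 0.2543… + 2 = 2.2543…
  H = 60 × 2.2543… = 135.260…° → H = 135.3°
= HSL(135.3°, 97.7%, 65.3%)


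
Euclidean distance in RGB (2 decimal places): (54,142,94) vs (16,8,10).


d = √[(R₁-R₂)² + (G₁-G₂)² + (B₁-B₂)²]
d = √[(54-16)² + (142-8)² + (94-10)²]
d = √[1444 + 17956 + 7056]
d = √26456
d ≈ 162.65


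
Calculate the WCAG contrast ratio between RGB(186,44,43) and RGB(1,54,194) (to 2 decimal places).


Linearize each sRGB channel c=v/255: c/12.92 if c ≤ 0.04045 else ((c+0.055)/1.055)^2.4
L = 0.2126×R_lin + 0.7152×G_lin + 0.0722×B_lin
Color 1 (186,44,43):
  R=186: 186/255≈0.7294 > 0.04045 → ((0.7294+0.055)/1.055)^2.4 ≈ 0.49102
  G=44: 44/255≈0.1725 > 0.04045 → ((0.1725+0.055)/1.055)^2.4 ≈ 0.02519
  B=43: 43/255≈0.1686 > 0.04045 → ((0.1686+0.055)/1.055)^2.4 ≈ 0.02416
  L1 = 0.2126×0.49102 + 0.7152×0.02519 + 0.0722×0.02416 ≈ 0.12415
Color 2 (1,54,194):
  R=1: 1/255≈0.0039 ≤ 0.04045 → 0.0039/12.92 ≈ 0.00030
  G=54: 54/255≈0.2118 > 0.04045 → ((0.2118+0.055)/1.055)^2.4 ≈ 0.03689
  B=194: 194/255≈0.7608 > 0.04045 → ((0.7608+0.055)/1.055)^2.4 ≈ 0.53948
  L2 = 0.2126×0.00030 + 0.7152×0.03689 + 0.0722×0.53948 ≈ 0.06540
Lighter = 0.12415, Darker = 0.06540
Ratio = (L_lighter + 0.05) / (L_darker + 0.05)
Ratio = (0.12415 + 0.05) / (0.06540 + 0.05) = 0.17415 / 0.11540 ≈ 1.5091
Ratio ≈ 1.51:1


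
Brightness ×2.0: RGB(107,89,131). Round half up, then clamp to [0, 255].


Multiply each channel by 2.0, round half up, clamp to [0, 255]
R: 107×2.0 = 214
G: 89×2.0 = 178
B: 131×2.0 = 262 → clamp → 255
= RGB(214, 178, 255)


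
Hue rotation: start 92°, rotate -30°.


New hue = (H + rotation) mod 360
New hue = (92 -30) mod 360
= 62 mod 360
= 62°


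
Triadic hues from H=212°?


Triadic: equally spaced at 120° intervals
H1 = 212°
H2 = (212 + 120) mod 360 = 332°
H3 = (212 + 240) mod 360 = 92°
Triadic = 212°, 332°, 92°


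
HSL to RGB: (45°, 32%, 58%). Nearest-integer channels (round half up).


H=45°, S=0.32, L=0.58
C = (1-|2L-1|)×S = (1-|0.16|)×0.32 = 0.2688
H' = H/60 = 45/60 ≈ 0.7500; X = C×(1-|H' mod 2 - 1|) = 0.2016
m = L - C/2 = 0.58 - 0.1344 = 0.4456
Sector ⌊H'⌋ = 0 → (R',G',B') = (0.2688, 0.2016, 0.0)
RGB = ((R'+m)×255, (G'+m)×255, (B'+m)×255) = (182.172, 165.036, 113.628)
Round half up → RGB(182, 165, 114)


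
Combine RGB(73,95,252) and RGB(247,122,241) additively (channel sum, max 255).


Additive: each channel = min(255, C₁+C₂)
R: 73+247 = 320 → 255
G: 95+122 = 217 → 217
B: 252+241 = 493 → 255
= RGB(255, 217, 255)


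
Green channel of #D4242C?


Color: #D4242C
R = D4 = 212
G = 24 = 36
B = 2C = 44
Green = 36


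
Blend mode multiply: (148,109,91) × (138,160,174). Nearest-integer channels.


Multiply: C = A×B/255, rounded to nearest integer
R: 148×138/255 = 20424/255 ≈ 80.094 → 80
G: 109×160/255 = 17440/255 ≈ 68.392 → 68
B: 91×174/255 = 15834/255 ≈ 62.094 → 62
= RGB(80, 68, 62)


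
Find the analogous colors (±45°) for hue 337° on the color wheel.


Base hue: 337°
Left analog: (337 - 45) mod 360 = 292°
Right analog: (337 + 45) mod 360 = 22°
Analogous hues = 292° and 22°


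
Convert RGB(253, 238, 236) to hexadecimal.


R = 253 → FD (hex)
G = 238 → EE (hex)
B = 236 → EC (hex)
Hex = #FDEEEC


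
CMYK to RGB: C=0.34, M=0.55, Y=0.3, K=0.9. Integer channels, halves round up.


R = 255 × (1-C) × (1-K) = 255 × 0.66 × 0.10 = 16.83 → 17
G = 255 × (1-M) × (1-K) = 255 × 0.45 × 0.10 = 11.475 → 11
B = 255 × (1-Y) × (1-K) = 255 × 0.70 × 0.10 = 17.85 → 18
= RGB(17, 11, 18)


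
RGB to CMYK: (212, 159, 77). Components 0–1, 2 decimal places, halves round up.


R'=212/255≈0.8314, G'=159/255≈0.6235, B'=77/255≈0.3020
K = 1 - max(R',G',B') = 1 - 212/255 = 43/255 = 0.16862… → 0.17
(1-R'-K)/(1-K) simplifies to (max-R)/max with max = 212:
C = (212-212)/212 = 0/212 = 0 → 0.00
M = (212-159)/212 = 53/212 = 0.25 → 0.25
Y = (212-77)/212 = 135/212 = 0.63679… → 0.64
= CMYK(0.00, 0.25, 0.64, 0.17)


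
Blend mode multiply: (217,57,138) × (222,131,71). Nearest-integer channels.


Multiply: C = A×B/255, rounded to nearest integer
R: 217×222/255 = 48174/255 ≈ 188.918 → 189
G: 57×131/255 = 7467/255 ≈ 29.282 → 29
B: 138×71/255 = 9798/255 ≈ 38.424 → 38
= RGB(189, 29, 38)


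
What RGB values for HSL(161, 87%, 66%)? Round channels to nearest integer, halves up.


H=161°, S=0.87, L=0.66
C = (1-|2L-1|)×S = (1-|0.32|)×0.87 = 0.5916
H' = H/60 = 161/60 ≈ 2.6833; X = C×(1-|H' mod 2 - 1|) = 0.40426
m = L - C/2 = 0.66 - 0.2958 = 0.3642
Sector ⌊H'⌋ = 2 → (R',G',B') = (0.0, 0.5916, 0.40426)
RGB = ((R'+m)×255, (G'+m)×255, (B'+m)×255) = (92.871, 243.729, 195.9573)
Round half up → RGB(93, 244, 196)


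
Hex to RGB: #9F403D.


9F → 159 (R)
40 → 64 (G)
3D → 61 (B)
= RGB(159, 64, 61)


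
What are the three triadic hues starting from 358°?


Triadic: equally spaced at 120° intervals
H1 = 358°
H2 = (358 + 120) mod 360 = 118°
H3 = (358 + 240) mod 360 = 238°
Triadic = 358°, 118°, 238°


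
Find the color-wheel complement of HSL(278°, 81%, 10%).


Complement = opposite side of color wheel = hue + 180°
H' = (278 + 180) mod 360 = 98°
S and L unchanged.
= HSL(98°, 81%, 10%)


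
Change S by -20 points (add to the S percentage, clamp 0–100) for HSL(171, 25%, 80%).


Original S = 25%
Adjustment = -20 percentage points
New S = 25 + (-20) = 5
Clamp to [0, 100] → 5
= HSL(171°, 5%, 80%)


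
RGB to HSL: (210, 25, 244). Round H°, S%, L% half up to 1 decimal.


Normalize: R'=210/255≈0.8235, G'=25/255≈0.0980, B'=244/255≈0.9569
Max=244/255, Min=25/255, Δ=Max-Min=219/255
L = (Max+Min)/2 = (244+25)/510 = 269/510 = 0.52745… → L = 52.7%
L > 0.5 → S = Δ/(2-Max-Min) = 219/(510-244-25) = 219/241 = 0.90871… → S = 90.9%
(the 1/255 factors cancel in S and H, so raw channel differences can be used)
Max is B' → H = 60 × ((R-G)/Δ + 4) = 60 × ((210-25)/219 + 4)
  185/219 + 4 = 0.8447… + 4 = 4.8447…
  H = 60 × 4.8447… = 290.684…° → H = 290.7°
= HSL(290.7°, 90.9%, 52.7%)


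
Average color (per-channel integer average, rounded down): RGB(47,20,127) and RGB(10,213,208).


Midpoint: each channel = ⌊(C₁+C₂)/2⌋
R: ⌊(47+10)/2⌋ = 28
G: ⌊(20+213)/2⌋ = 116
B: ⌊(127+208)/2⌋ = 167
= RGB(28, 116, 167)


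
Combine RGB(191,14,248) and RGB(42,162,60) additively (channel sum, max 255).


Additive: each channel = min(255, C₁+C₂)
R: 191+42 = 233 → 233
G: 14+162 = 176 → 176
B: 248+60 = 308 → 255
= RGB(233, 176, 255)


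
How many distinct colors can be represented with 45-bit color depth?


Colors = 2^bits = 2^45
= 35,184,372,088,832 colors


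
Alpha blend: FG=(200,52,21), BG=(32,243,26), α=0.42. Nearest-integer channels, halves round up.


C = α×F + (1-α)×B, with 1-α = 0.58
R: 0.42×200 + 0.58×32 = 84.00 + 18.56 = 102.56 → 103
G: 0.42×52 + 0.58×243 = 21.84 + 140.94 = 162.78 → 163
B: 0.42×21 + 0.58×26 = 8.82 + 15.08 = 23.90 → 24
= RGB(103, 163, 24)


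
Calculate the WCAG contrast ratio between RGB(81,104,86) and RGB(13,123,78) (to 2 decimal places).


Linearize each sRGB channel c=v/255: c/12.92 if c ≤ 0.04045 else ((c+0.055)/1.055)^2.4
L = 0.2126×R_lin + 0.7152×G_lin + 0.0722×B_lin
Color 1 (81,104,86):
  R=81: 81/255≈0.3176 > 0.04045 → ((0.3176+0.055)/1.055)^2.4 ≈ 0.08228
  G=104: 104/255≈0.4078 > 0.04045 → ((0.4078+0.055)/1.055)^2.4 ≈ 0.13843
  B=86: 86/255≈0.3373 > 0.04045 → ((0.3373+0.055)/1.055)^2.4 ≈ 0.09306
  L1 = 0.2126×0.08228 + 0.7152×0.13843 + 0.0722×0.09306 ≈ 0.12322
Color 2 (13,123,78):
  R=13: 13/255≈0.0510 > 0.04045 → ((0.0510+0.055)/1.055)^2.4 ≈ 0.00402
  G=123: 123/255≈0.4824 > 0.04045 → ((0.4824+0.055)/1.055)^2.4 ≈ 0.19807
  B=78: 78/255≈0.3059 > 0.04045 → ((0.3059+0.055)/1.055)^2.4 ≈ 0.07619
  L2 = 0.2126×0.00402 + 0.7152×0.19807 + 0.0722×0.07619 ≈ 0.14802
Lighter = 0.14802, Darker = 0.12322
Ratio = (L_lighter + 0.05) / (L_darker + 0.05)
Ratio = (0.14802 + 0.05) / (0.12322 + 0.05) = 0.19802 / 0.17322 ≈ 1.1432
Ratio ≈ 1.14:1


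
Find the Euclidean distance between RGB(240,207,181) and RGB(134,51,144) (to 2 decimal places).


d = √[(R₁-R₂)² + (G₁-G₂)² + (B₁-B₂)²]
d = √[(240-134)² + (207-51)² + (181-144)²]
d = √[11236 + 24336 + 1369]
d = √36941
d ≈ 192.20


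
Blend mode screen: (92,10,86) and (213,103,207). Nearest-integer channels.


Screen: C = 255 - (255-A)×(255-B)/255, rounded to nearest integer
R: 255 - (255-92)×(255-213)/255 = 255 - 6846/255 ≈ 255 - 26.847 = 228.153 → 228
G: 255 - (255-10)×(255-103)/255 = 255 - 37240/255 ≈ 255 - 146.039 = 108.961 → 109
B: 255 - (255-86)×(255-207)/255 = 255 - 8112/255 ≈ 255 - 31.812 = 223.188 → 223
= RGB(228, 109, 223)


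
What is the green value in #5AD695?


Color: #5AD695
R = 5A = 90
G = D6 = 214
B = 95 = 149
Green = 214


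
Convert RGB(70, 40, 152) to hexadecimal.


R = 70 → 46 (hex)
G = 40 → 28 (hex)
B = 152 → 98 (hex)
Hex = #462898


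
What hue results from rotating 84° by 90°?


New hue = (H + rotation) mod 360
New hue = (84 + 90) mod 360
= 174 mod 360
= 174°


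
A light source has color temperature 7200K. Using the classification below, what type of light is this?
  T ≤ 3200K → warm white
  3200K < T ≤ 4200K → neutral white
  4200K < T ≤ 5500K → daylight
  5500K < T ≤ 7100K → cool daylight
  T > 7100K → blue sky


Temperature: 7200K
7200K > 7100K → blue sky
Classification: blue sky


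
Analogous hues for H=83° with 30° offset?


Base hue: 83°
Left analog: (83 - 30) mod 360 = 53°
Right analog: (83 + 30) mod 360 = 113°
Analogous hues = 53° and 113°


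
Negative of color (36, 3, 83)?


Invert: (255-R, 255-G, 255-B)
R: 255-36 = 219
G: 255-3 = 252
B: 255-83 = 172
= RGB(219, 252, 172)


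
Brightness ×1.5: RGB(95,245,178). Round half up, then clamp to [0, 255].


Multiply each channel by 1.5, round half up, clamp to [0, 255]
R: 95×1.5 = 142.5 → round → 143
G: 245×1.5 = 367.5 → round → 368 → clamp → 255
B: 178×1.5 = 267 → clamp → 255
= RGB(143, 255, 255)


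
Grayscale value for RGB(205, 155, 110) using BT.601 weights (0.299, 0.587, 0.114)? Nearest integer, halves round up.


Gray = 0.299×R + 0.587×G + 0.114×B
Gray = 0.299×205 + 0.587×155 + 0.114×110
Gray = 61.295 + 90.985 + 12.540
Gray = 164.820 → round half up → 165
Gray = 165


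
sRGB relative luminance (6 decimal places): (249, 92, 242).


Linearize each channel (sRGB transfer function): c = v/255; c_lin = c/12.92 if c ≤ 0.04045, else ((c+0.055)/1.055)^2.4
  R: 249/255 ≈ 0.976471 > 0.04045 → ((0.976471+0.055)/1.055)^2.4 ≈ 0.947307
  G: 92/255 ≈ 0.360784 > 0.04045 → ((0.360784+0.055)/1.055)^2.4 ≈ 0.107023
  B: 242/255 ≈ 0.949020 > 0.04045 → ((0.949020+0.055)/1.055)^2.4 ≈ 0.887923
R_lin = 0.947307, G_lin = 0.107023, B_lin = 0.887923
L = 0.2126×R + 0.7152×G + 0.0722×B
L = 0.2126×0.947307 + 0.7152×0.107023 + 0.0722×0.887923
L ≈ 0.342048


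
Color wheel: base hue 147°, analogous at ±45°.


Base hue: 147°
Left analog: (147 - 45) mod 360 = 102°
Right analog: (147 + 45) mod 360 = 192°
Analogous hues = 102° and 192°


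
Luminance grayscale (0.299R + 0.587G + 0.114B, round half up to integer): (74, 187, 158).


Gray = 0.299×R + 0.587×G + 0.114×B
Gray = 0.299×74 + 0.587×187 + 0.114×158
Gray = 22.126 + 109.769 + 18.012
Gray = 149.907 → round half up → 150
Gray = 150


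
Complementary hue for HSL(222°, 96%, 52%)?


Complement = opposite side of color wheel = hue + 180°
H' = (222 + 180) mod 360 = 42°
S and L unchanged.
= HSL(42°, 96%, 52%)


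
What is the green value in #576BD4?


Color: #576BD4
R = 57 = 87
G = 6B = 107
B = D4 = 212
Green = 107


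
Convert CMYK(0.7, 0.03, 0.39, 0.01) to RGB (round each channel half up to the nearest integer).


R = 255 × (1-C) × (1-K) = 255 × 0.30 × 0.99 = 75.735 → 76
G = 255 × (1-M) × (1-K) = 255 × 0.97 × 0.99 = 244.8765 → 245
B = 255 × (1-Y) × (1-K) = 255 × 0.61 × 0.99 = 153.9945 → 154
= RGB(76, 245, 154)


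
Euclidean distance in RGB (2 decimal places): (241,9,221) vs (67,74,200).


d = √[(R₁-R₂)² + (G₁-G₂)² + (B₁-B₂)²]
d = √[(241-67)² + (9-74)² + (221-200)²]
d = √[30276 + 4225 + 441]
d = √34942
d ≈ 186.93


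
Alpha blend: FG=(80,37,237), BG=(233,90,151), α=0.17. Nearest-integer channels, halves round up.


C = α×F + (1-α)×B, with 1-α = 0.83
R: 0.17×80 + 0.83×233 = 13.60 + 193.39 = 206.99 → 207
G: 0.17×37 + 0.83×90 = 6.29 + 74.70 = 80.99 → 81
B: 0.17×237 + 0.83×151 = 40.29 + 125.33 = 165.62 → 166
= RGB(207, 81, 166)


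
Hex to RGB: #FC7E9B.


FC → 252 (R)
7E → 126 (G)
9B → 155 (B)
= RGB(252, 126, 155)


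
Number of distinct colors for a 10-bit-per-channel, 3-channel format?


Total bits = 10 bits/channel × 3 channels = 30 bits
Distinct colors = 2^30
= 1,073,741,824 colors


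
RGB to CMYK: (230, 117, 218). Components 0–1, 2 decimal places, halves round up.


R'=230/255≈0.9020, G'=117/255≈0.4588, B'=218/255≈0.8549
K = 1 - max(R',G',B') = 1 - 230/255 = 25/255 = 0.09803… → 0.10
(1-R'-K)/(1-K) simplifies to (max-R)/max with max = 230:
C = (230-230)/230 = 0/230 = 0 → 0.00
M = (230-117)/230 = 113/230 = 0.49130… → 0.49
Y = (230-218)/230 = 12/230 = 0.05217… → 0.05
= CMYK(0.00, 0.49, 0.05, 0.10)


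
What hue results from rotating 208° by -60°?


New hue = (H + rotation) mod 360
New hue = (208 -60) mod 360
= 148 mod 360
= 148°


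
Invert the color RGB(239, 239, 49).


Invert: (255-R, 255-G, 255-B)
R: 255-239 = 16
G: 255-239 = 16
B: 255-49 = 206
= RGB(16, 16, 206)


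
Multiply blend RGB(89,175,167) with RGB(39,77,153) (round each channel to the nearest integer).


Multiply: C = A×B/255, rounded to nearest integer
R: 89×39/255 = 3471/255 ≈ 13.612 → 14
G: 175×77/255 = 13475/255 ≈ 52.843 → 53
B: 167×153/255 = 25551/255 ≈ 100.200 → 100
= RGB(14, 53, 100)


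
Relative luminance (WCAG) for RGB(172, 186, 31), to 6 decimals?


Linearize each channel (sRGB transfer function): c = v/255; c_lin = c/12.92 if c ≤ 0.04045, else ((c+0.055)/1.055)^2.4
  R: 172/255 ≈ 0.674510 > 0.04045 → ((0.674510+0.055)/1.055)^2.4 ≈ 0.412543
  G: 186/255 ≈ 0.729412 > 0.04045 → ((0.729412+0.055)/1.055)^2.4 ≈ 0.491021
  B: 31/255 ≈ 0.121569 > 0.04045 → ((0.121569+0.055)/1.055)^2.4 ≈ 0.013702
R_lin = 0.412543, G_lin = 0.491021, B_lin = 0.013702
L = 0.2126×R + 0.7152×G + 0.0722×B
L = 0.2126×0.412543 + 0.7152×0.491021 + 0.0722×0.013702
L ≈ 0.439874


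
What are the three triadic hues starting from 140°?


Triadic: equally spaced at 120° intervals
H1 = 140°
H2 = (140 + 120) mod 360 = 260°
H3 = (140 + 240) mod 360 = 20°
Triadic = 140°, 260°, 20°


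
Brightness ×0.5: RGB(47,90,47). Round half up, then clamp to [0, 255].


Multiply each channel by 0.5, round half up, clamp to [0, 255]
R: 47×0.5 = 23.5 → round → 24
G: 90×0.5 = 45
B: 47×0.5 = 23.5 → round → 24
= RGB(24, 45, 24)


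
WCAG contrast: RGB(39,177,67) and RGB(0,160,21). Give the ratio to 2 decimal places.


Linearize each sRGB channel c=v/255: c/12.92 if c ≤ 0.04045 else ((c+0.055)/1.055)^2.4
L = 0.2126×R_lin + 0.7152×G_lin + 0.0722×B_lin
Color 1 (39,177,67):
  R=39: 39/255≈0.1529 > 0.04045 → ((0.1529+0.055)/1.055)^2.4 ≈ 0.02029
  G=177: 177/255≈0.6941 > 0.04045 → ((0.6941+0.055)/1.055)^2.4 ≈ 0.43966
  B=67: 67/255≈0.2627 > 0.04045 → ((0.2627+0.055)/1.055)^2.4 ≈ 0.05613
  L1 = 0.2126×0.02029 + 0.7152×0.43966 + 0.0722×0.05613 ≈ 0.32281
Color 2 (0,160,21):
  R=0: 0/255≈0.0000 ≤ 0.04045 → 0.0000/12.92 ≈ 0.00000
  G=160: 160/255≈0.6275 > 0.04045 → ((0.6275+0.055)/1.055)^2.4 ≈ 0.35153
  B=21: 21/255≈0.0824 > 0.04045 → ((0.0824+0.055)/1.055)^2.4 ≈ 0.00750
  L2 = 0.2126×0.00000 + 0.7152×0.35153 + 0.0722×0.00750 ≈ 0.25196
Lighter = 0.32281, Darker = 0.25196
Ratio = (L_lighter + 0.05) / (L_darker + 0.05)
Ratio = (0.32281 + 0.05) / (0.25196 + 0.05) = 0.37281 / 0.30196 ≈ 1.2346
Ratio ≈ 1.23:1


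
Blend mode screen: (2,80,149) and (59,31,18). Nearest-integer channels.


Screen: C = 255 - (255-A)×(255-B)/255, rounded to nearest integer
R: 255 - (255-2)×(255-59)/255 = 255 - 49588/255 ≈ 255 - 194.463 = 60.537 → 61
G: 255 - (255-80)×(255-31)/255 = 255 - 39200/255 ≈ 255 - 153.725 = 101.275 → 101
B: 255 - (255-149)×(255-18)/255 = 255 - 25122/255 ≈ 255 - 98.518 = 156.482 → 156
= RGB(61, 101, 156)


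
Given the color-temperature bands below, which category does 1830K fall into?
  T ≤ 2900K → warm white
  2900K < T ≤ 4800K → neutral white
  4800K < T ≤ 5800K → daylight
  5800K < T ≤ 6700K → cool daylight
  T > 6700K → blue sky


Temperature: 1830K
1830K ≤ 2900K → warm white
Classification: warm white


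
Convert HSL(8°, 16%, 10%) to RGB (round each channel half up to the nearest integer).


H=8°, S=0.16, L=0.10
C = (1-|2L-1|)×S = (1-|-0.80|)×0.16 = 0.032
H' = H/60 = 8/60 ≈ 0.1333; X = C×(1-|H' mod 2 - 1|) ≈ 0.0043
m = L - C/2 = 0.10 - 0.016 = 0.084
Sector ⌊H'⌋ = 0 → (R',G',B') = (0.032, ≈0.0043, 0.0)
RGB = ((R'+m)×255, (G'+m)×255, (B'+m)×255) = (29.58, 22.508, 21.42)
Round half up → RGB(30, 23, 21)


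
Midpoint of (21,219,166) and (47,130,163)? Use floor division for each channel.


Midpoint: each channel = ⌊(C₁+C₂)/2⌋
R: ⌊(21+47)/2⌋ = 34
G: ⌊(219+130)/2⌋ = 174
B: ⌊(166+163)/2⌋ = 164
= RGB(34, 174, 164)


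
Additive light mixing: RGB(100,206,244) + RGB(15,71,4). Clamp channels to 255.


Additive: each channel = min(255, C₁+C₂)
R: 100+15 = 115 → 115
G: 206+71 = 277 → 255
B: 244+4 = 248 → 248
= RGB(115, 255, 248)


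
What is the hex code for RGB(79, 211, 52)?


R = 79 → 4F (hex)
G = 211 → D3 (hex)
B = 52 → 34 (hex)
Hex = #4FD334


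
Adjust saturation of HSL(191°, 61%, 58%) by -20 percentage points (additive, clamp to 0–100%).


Original S = 61%
Adjustment = -20 percentage points
New S = 61 + (-20) = 41
Clamp to [0, 100] → 41
= HSL(191°, 41%, 58%)


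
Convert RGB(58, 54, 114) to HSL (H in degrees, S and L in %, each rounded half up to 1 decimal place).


Normalize: R'=58/255≈0.2275, G'=54/255≈0.2118, B'=114/255≈0.4471
Max=114/255, Min=54/255, Δ=Max-Min=60/255
L = (Max+Min)/2 = (114+54)/510 = 168/510 = 0.32941… → L = 32.9%
L ≤ 0.5 → S = Δ/(Max+Min) = 60/(114+54) = 60/168 = 0.35714… → S = 35.7%
(the 1/255 factors cancel in S and H, so raw channel differences can be used)
Max is B' → H = 60 × ((R-G)/Δ + 4) = 60 × ((58-54)/60 + 4)
  4/60 + 4 = 0.0666… + 4 = 4.0666…
  H = 60 × 4.0666… = 244° → H = 244.0°
= HSL(244.0°, 35.7%, 32.9%)


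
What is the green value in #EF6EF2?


Color: #EF6EF2
R = EF = 239
G = 6E = 110
B = F2 = 242
Green = 110


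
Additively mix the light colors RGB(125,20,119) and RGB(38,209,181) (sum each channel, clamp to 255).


Additive: each channel = min(255, C₁+C₂)
R: 125+38 = 163 → 163
G: 20+209 = 229 → 229
B: 119+181 = 300 → 255
= RGB(163, 229, 255)


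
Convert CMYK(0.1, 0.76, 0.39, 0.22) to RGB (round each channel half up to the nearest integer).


R = 255 × (1-C) × (1-K) = 255 × 0.90 × 0.78 = 179.01 → 179
G = 255 × (1-M) × (1-K) = 255 × 0.24 × 0.78 = 47.736 → 48
B = 255 × (1-Y) × (1-K) = 255 × 0.61 × 0.78 = 121.329 → 121
= RGB(179, 48, 121)


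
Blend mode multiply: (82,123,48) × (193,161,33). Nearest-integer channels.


Multiply: C = A×B/255, rounded to nearest integer
R: 82×193/255 = 15826/255 ≈ 62.063 → 62
G: 123×161/255 = 19803/255 ≈ 77.659 → 78
B: 48×33/255 = 1584/255 ≈ 6.212 → 6
= RGB(62, 78, 6)


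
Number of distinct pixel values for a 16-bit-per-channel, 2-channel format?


Total bits = 16 bits/channel × 2 channels = 32 bits
Distinct pixel values = 2^32
= 4,294,967,296 pixel values


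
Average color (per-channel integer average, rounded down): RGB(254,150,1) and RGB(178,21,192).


Midpoint: each channel = ⌊(C₁+C₂)/2⌋
R: ⌊(254+178)/2⌋ = 216
G: ⌊(150+21)/2⌋ = 85
B: ⌊(1+192)/2⌋ = 96
= RGB(216, 85, 96)


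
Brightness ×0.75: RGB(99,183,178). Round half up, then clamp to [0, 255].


Multiply each channel by 0.75, round half up, clamp to [0, 255]
R: 99×0.75 = 74.25 → round → 74
G: 183×0.75 = 137.25 → round → 137
B: 178×0.75 = 133.5 → round → 134
= RGB(74, 137, 134)


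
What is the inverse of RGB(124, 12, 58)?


Invert: (255-R, 255-G, 255-B)
R: 255-124 = 131
G: 255-12 = 243
B: 255-58 = 197
= RGB(131, 243, 197)


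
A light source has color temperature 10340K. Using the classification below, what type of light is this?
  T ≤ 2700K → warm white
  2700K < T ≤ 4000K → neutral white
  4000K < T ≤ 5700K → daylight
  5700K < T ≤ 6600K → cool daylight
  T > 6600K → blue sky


Temperature: 10340K
10340K > 6600K → blue sky
Classification: blue sky


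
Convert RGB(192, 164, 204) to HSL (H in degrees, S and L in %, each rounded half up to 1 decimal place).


Normalize: R'=192/255≈0.7529, G'=164/255≈0.6431, B'=204/255≈0.8000
Max=204/255, Min=164/255, Δ=Max-Min=40/255
L = (Max+Min)/2 = (204+164)/510 = 368/510 = 0.72156… → L = 72.2%
L > 0.5 → S = Δ/(2-Max-Min) = 40/(510-204-164) = 40/142 = 0.28169… → S = 28.2%
(the 1/255 factors cancel in S and H, so raw channel differences can be used)
Max is B' → H = 60 × ((R-G)/Δ + 4) = 60 × ((192-164)/40 + 4)
  28/40 + 4 = 0.7 + 4 = 4.7
  H = 60 × 4.7 = 282° → H = 282.0°
= HSL(282.0°, 28.2%, 72.2%)


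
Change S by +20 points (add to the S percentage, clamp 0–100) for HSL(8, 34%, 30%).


Original S = 34%
Adjustment = +20 percentage points
New S = 34 + (20) = 54
Clamp to [0, 100] → 54
= HSL(8°, 54%, 30%)


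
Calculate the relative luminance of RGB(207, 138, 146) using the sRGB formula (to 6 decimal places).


Linearize each channel (sRGB transfer function): c = v/255; c_lin = c/12.92 if c ≤ 0.04045, else ((c+0.055)/1.055)^2.4
  R: 207/255 ≈ 0.811765 > 0.04045 → ((0.811765+0.055)/1.055)^2.4 ≈ 0.623960
  G: 138/255 ≈ 0.541176 > 0.04045 → ((0.541176+0.055)/1.055)^2.4 ≈ 0.254152
  B: 146/255 ≈ 0.572549 > 0.04045 → ((0.572549+0.055)/1.055)^2.4 ≈ 0.287441
R_lin = 0.623960, G_lin = 0.254152, B_lin = 0.287441
L = 0.2126×R + 0.7152×G + 0.0722×B
L = 0.2126×0.623960 + 0.7152×0.254152 + 0.0722×0.287441
L ≈ 0.335177


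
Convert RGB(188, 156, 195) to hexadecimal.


R = 188 → BC (hex)
G = 156 → 9C (hex)
B = 195 → C3 (hex)
Hex = #BC9CC3


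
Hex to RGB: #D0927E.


D0 → 208 (R)
92 → 146 (G)
7E → 126 (B)
= RGB(208, 146, 126)


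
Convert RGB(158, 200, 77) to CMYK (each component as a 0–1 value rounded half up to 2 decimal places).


R'=158/255≈0.6196, G'=200/255≈0.7843, B'=77/255≈0.3020
K = 1 - max(R',G',B') = 1 - 200/255 = 55/255 = 0.21568… → 0.22
(1-R'-K)/(1-K) simplifies to (max-R)/max with max = 200:
C = (200-158)/200 = 42/200 = 0.21 → 0.21
M = (200-200)/200 = 0/200 = 0 → 0.00
Y = (200-77)/200 = 123/200 = 0.615 → 0.62
= CMYK(0.21, 0.00, 0.62, 0.22)


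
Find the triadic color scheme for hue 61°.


Triadic: equally spaced at 120° intervals
H1 = 61°
H2 = (61 + 120) mod 360 = 181°
H3 = (61 + 240) mod 360 = 301°
Triadic = 61°, 181°, 301°


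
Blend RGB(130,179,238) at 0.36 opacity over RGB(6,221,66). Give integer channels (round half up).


C = α×F + (1-α)×B, with 1-α = 0.64
R: 0.36×130 + 0.64×6 = 46.80 + 3.84 = 50.64 → 51
G: 0.36×179 + 0.64×221 = 64.44 + 141.44 = 205.88 → 206
B: 0.36×238 + 0.64×66 = 85.68 + 42.24 = 127.92 → 128
= RGB(51, 206, 128)


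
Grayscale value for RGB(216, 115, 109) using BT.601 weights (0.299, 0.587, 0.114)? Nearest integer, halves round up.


Gray = 0.299×R + 0.587×G + 0.114×B
Gray = 0.299×216 + 0.587×115 + 0.114×109
Gray = 64.584 + 67.505 + 12.426
Gray = 144.515 → round half up → 145
Gray = 145


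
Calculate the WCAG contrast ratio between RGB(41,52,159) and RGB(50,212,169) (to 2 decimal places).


Linearize each sRGB channel c=v/255: c/12.92 if c ≤ 0.04045 else ((c+0.055)/1.055)^2.4
L = 0.2126×R_lin + 0.7152×G_lin + 0.0722×B_lin
Color 1 (41,52,159):
  R=41: 41/255≈0.1608 > 0.04045 → ((0.1608+0.055)/1.055)^2.4 ≈ 0.02217
  G=52: 52/255≈0.2039 > 0.04045 → ((0.2039+0.055)/1.055)^2.4 ≈ 0.03434
  B=159: 159/255≈0.6235 > 0.04045 → ((0.6235+0.055)/1.055)^2.4 ≈ 0.34670
  L1 = 0.2126×0.02217 + 0.7152×0.03434 + 0.0722×0.34670 ≈ 0.05431
Color 2 (50,212,169):
  R=50: 50/255≈0.1961 > 0.04045 → ((0.1961+0.055)/1.055)^2.4 ≈ 0.03190
  G=212: 212/255≈0.8314 > 0.04045 → ((0.8314+0.055)/1.055)^2.4 ≈ 0.65837
  B=169: 169/255≈0.6627 > 0.04045 → ((0.6627+0.055)/1.055)^2.4 ≈ 0.39676
  L2 = 0.2126×0.03190 + 0.7152×0.65837 + 0.0722×0.39676 ≈ 0.50630
Lighter = 0.50630, Darker = 0.05431
Ratio = (L_lighter + 0.05) / (L_darker + 0.05)
Ratio = (0.50630 + 0.05) / (0.05431 + 0.05) = 0.55630 / 0.10431 ≈ 5.3333
Ratio ≈ 5.33:1


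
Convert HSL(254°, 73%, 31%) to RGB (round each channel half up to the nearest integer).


H=254°, S=0.73, L=0.31
C = (1-|2L-1|)×S = (1-|-0.38|)×0.73 = 0.4526
H' = H/60 = 254/60 ≈ 4.2333; X = C×(1-|H' mod 2 - 1|) ≈ 0.1056
m = L - C/2 = 0.31 - 0.2263 = 0.0837
Sector ⌊H'⌋ = 4 → (R',G',B') = (≈0.1056, 0.0, 0.4526)
RGB = ((R'+m)×255, (G'+m)×255, (B'+m)×255) = (48.2732, 21.3435, 136.7565)
Round half up → RGB(48, 21, 137)


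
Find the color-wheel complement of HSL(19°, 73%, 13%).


Complement = opposite side of color wheel = hue + 180°
H' = (19 + 180) mod 360 = 199°
S and L unchanged.
= HSL(199°, 73%, 13%)


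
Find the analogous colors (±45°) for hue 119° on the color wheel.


Base hue: 119°
Left analog: (119 - 45) mod 360 = 74°
Right analog: (119 + 45) mod 360 = 164°
Analogous hues = 74° and 164°


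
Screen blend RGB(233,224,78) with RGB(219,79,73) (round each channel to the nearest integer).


Screen: C = 255 - (255-A)×(255-B)/255, rounded to nearest integer
R: 255 - (255-233)×(255-219)/255 = 255 - 792/255 ≈ 255 - 3.106 = 251.894 → 252
G: 255 - (255-224)×(255-79)/255 = 255 - 5456/255 ≈ 255 - 21.396 = 233.604 → 234
B: 255 - (255-78)×(255-73)/255 = 255 - 32214/255 ≈ 255 - 126.329 = 128.671 → 129
= RGB(252, 234, 129)
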